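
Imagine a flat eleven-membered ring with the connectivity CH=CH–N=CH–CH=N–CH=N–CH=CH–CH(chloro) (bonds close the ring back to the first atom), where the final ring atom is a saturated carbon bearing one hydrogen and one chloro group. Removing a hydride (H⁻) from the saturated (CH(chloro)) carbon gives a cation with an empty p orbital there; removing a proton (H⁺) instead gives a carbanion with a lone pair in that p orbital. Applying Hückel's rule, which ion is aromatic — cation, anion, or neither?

In either ion the ring is fully conjugated: every atom, including the new sp² carbon, supplies a p orbital.
Cation: 5 × 2 + 0 = 10 π electrons → 4(2)+2, aromatic.
Anion: 5 × 2 + 2 = 12 π electrons → 4(3), antiaromatic.

The cation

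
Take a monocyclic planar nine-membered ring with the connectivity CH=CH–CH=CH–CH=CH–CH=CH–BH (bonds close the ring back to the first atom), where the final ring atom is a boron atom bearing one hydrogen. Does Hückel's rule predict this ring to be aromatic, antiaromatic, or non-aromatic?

Check conjugation: the double-bond atoms are sp², each contributing one p electron; the boron has an empty p orbital — every position has a p orbital, so the cyclic π system is continuous.
Counting π electrons: 4 × 2 = 8 from the double-bond units + 0 from the BH atom = 8.
8 = 4(2); a planar, fully conjugated 4n system is antiaromatic.

Antiaromatic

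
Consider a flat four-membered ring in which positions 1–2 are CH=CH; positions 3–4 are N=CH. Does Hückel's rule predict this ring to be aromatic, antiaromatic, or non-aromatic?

Antiaromatic

Check conjugation: the double-bond atoms are sp², each contributing one p electron; each sp² =N– keeps its lone pair in-plane and puts one electron into the π system — every position has a p orbital, so the cyclic π system is continuous.
π-electron count: 2 × 2 = 4 from the 2 double-bond units.
With 4 = 4·1 π electrons, Hückel's rule classifies the planar ring as antiaromatic.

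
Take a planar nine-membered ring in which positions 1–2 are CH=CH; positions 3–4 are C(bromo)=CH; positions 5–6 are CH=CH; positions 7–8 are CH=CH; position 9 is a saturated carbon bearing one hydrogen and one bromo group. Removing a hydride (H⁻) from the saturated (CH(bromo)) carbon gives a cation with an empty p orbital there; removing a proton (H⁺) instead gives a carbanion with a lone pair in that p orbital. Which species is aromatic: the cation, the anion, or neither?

Once that carbon is sp², every ring atom has a p orbital and both ions are fully conjugated.
Cation: 4 × 2 + 0 = 8 π electrons → 4(2), antiaromatic.
Anion: 4 × 2 + 2 = 10 π electrons → 4(2)+2, aromatic.

The anion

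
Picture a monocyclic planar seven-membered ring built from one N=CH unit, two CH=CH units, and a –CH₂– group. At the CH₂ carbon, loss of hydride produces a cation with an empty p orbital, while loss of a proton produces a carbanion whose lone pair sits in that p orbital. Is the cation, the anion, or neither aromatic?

Both ions have a continuous loop of p orbitals — each ring atom is sp².
Cation: 3 × 2 + 0 = 6 π electrons → 4(1)+2, aromatic.
Anion: 3 × 2 + 2 = 8 π electrons → 4(2), antiaromatic.

The cation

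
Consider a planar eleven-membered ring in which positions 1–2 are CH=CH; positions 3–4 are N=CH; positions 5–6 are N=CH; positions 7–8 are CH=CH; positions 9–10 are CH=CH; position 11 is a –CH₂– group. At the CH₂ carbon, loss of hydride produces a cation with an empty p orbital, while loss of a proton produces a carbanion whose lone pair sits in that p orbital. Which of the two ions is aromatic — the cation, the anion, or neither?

The cation

In either ion the ring is fully conjugated: every atom, including the new sp² carbon, supplies a p orbital.
Cation: 5 × 2 + 0 = 10 π electrons → 4(2)+2, aromatic.
Anion: 5 × 2 + 2 = 12 π electrons → 4(3), antiaromatic.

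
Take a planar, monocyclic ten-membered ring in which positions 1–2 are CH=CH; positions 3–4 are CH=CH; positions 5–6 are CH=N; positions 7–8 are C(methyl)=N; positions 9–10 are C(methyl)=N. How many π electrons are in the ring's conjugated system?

10

The p orbitals form a continuous loop: each doubly-bonded ring atom is sp² with one p-orbital electron; each =N– nitrogen is pyridine-type (lone pair in the sp² plane, one electron in the p orbital). The ring is fully conjugated.
π-electron count: 5 × 2 = 10 from the 5 double-bond units.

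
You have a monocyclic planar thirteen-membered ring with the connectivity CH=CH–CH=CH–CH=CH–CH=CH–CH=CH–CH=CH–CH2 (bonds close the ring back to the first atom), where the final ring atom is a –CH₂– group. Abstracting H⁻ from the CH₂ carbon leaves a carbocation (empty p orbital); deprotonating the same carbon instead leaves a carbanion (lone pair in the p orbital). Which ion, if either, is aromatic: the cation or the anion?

The anion

Once that carbon is sp², every ring atom has a p orbital and both ions are fully conjugated.
Cation: 6 × 2 + 0 = 12 π electrons → 4(3), antiaromatic.
Anion: 6 × 2 + 2 = 14 π electrons → 4(3)+2, aromatic.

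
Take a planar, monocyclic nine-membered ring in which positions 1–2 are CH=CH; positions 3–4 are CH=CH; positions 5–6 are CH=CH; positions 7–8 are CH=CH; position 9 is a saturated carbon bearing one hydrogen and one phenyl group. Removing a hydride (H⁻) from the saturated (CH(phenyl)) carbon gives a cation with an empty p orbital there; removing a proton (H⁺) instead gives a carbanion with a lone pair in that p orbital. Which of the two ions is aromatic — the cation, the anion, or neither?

Both ions have a continuous loop of p orbitals — each ring atom is sp².
Cation: 4 × 2 + 0 = 8 π electrons → 4(2), antiaromatic.
Anion: 4 × 2 + 2 = 10 π electrons → 4(2)+2, aromatic.

The anion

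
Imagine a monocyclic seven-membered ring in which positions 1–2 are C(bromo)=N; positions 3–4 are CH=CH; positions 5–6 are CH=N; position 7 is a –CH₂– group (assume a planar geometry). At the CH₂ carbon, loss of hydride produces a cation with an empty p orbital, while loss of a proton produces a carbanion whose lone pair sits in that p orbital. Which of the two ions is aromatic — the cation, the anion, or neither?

The cation

In both ions every ring atom is sp² and contributes a p orbital, so both rings are fully conjugated.
Cation: 3 × 2 + 0 = 6 π electrons → 4(1)+2, aromatic.
Anion: 3 × 2 + 2 = 8 π electrons → 4(2), antiaromatic.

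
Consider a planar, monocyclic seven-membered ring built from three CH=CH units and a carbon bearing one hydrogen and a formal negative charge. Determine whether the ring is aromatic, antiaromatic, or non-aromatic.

Antiaromatic

The p orbitals form a continuous loop: every atom in a ring double bond is sp² and brings one electron to the p orbital; the carbanion's lone pair occupies the p orbital. The ring is fully conjugated.
Tallying contributions gives 3 × 2 = 6 from the double-bond units + 2 from the CH(-) atom = 8.
With 8 = 4·2 π electrons, Hückel's rule classifies the planar ring as antiaromatic.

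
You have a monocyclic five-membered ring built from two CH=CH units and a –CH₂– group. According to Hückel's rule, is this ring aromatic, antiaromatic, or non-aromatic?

Because the tetrahedral CH₂ carbon is sp³ and has no p orbital in the ring π system at the CH2 position, the π system cannot extend all the way around the ring.
Broken conjugation rules out both aromaticity and antiaromaticity.

Non-aromatic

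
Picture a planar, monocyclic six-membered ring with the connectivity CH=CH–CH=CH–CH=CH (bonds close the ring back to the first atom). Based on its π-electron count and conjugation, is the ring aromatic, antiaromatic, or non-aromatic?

Check conjugation: each doubly-bonded ring atom is sp² with one p-orbital electron — every position has a p orbital, so the cyclic π system is continuous.
π-electron count: 3 × 2 = 6 from the 3 double-bond units.
With 6 π electrons (n = 1), the Hückel 4n+2 condition holds.
This is benzene.

Aromatic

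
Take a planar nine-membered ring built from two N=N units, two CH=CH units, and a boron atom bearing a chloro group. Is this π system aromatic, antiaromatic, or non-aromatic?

Antiaromatic

Every ring atom contributes a p orbital perpendicular to the ring (each doubly-bonded ring atom is sp² with one p-orbital electron; the doubly-bonded nitrogens are pyridine-type — their lone pairs lie in the ring plane, leaving one electron in the p orbital; the boron has an empty p orbital), so the π system is cyclic and fully conjugated.
Adding the contributions, 4 × 2 = 8 from the double-bond units + 0 from the B(chloro) atom = 8.
A 4n π count (8, n = 2) in a planar conjugated ring means antiaromatic.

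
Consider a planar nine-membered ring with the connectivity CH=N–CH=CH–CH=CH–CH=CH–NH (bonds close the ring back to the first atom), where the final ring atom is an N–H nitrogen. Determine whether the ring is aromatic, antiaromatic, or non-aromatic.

Every ring atom contributes a p orbital perpendicular to the ring (every atom in a ring double bond is sp² and brings one electron to the p orbital; each sp² =N– keeps its lone pair in-plane and puts one electron into the π system; the pyrrole-type nitrogen donates its lone pair from the p orbital), so the π system is cyclic and fully conjugated.
Counting π electrons: 4 × 2 = 8 from the double-bond units + 2 from the NH atom = 10.
10 = 4(2) + 2, which satisfies Hückel's 4n+2 rule.

Aromatic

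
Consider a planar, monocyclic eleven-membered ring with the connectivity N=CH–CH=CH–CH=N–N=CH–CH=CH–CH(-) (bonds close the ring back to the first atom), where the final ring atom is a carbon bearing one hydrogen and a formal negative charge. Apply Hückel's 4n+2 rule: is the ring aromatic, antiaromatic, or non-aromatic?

Antiaromatic

Check conjugation: every atom in a ring double bond is sp² and brings one electron to the p orbital; each =N– nitrogen is pyridine-type (lone pair in the sp² plane, one electron in the p orbital); the carbanion's lone pair occupies the p orbital — every position has a p orbital, so the cyclic π system is continuous.
Counting π electrons: 5 × 2 = 10 from the double-bond units + 2 from the CH(-) atom = 12.
With 12 = 4·3 π electrons, Hückel's rule classifies the planar ring as antiaromatic.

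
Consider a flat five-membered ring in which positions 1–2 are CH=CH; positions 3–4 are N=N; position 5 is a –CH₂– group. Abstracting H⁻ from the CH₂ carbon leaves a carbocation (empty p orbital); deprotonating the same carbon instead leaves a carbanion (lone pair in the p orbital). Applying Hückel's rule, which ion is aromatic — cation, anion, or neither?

In either ion the ring is fully conjugated: every atom, including the new sp² carbon, supplies a p orbital.
Cation: 2 × 2 + 0 = 4 π electrons → 4(1), antiaromatic.
Anion: 2 × 2 + 2 = 6 π electrons → 4(1)+2, aromatic.

The anion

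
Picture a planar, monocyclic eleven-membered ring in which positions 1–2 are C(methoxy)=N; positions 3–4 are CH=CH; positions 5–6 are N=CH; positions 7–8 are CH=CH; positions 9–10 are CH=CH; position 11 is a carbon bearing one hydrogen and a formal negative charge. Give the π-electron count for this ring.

Every ring atom contributes a p orbital perpendicular to the ring (each doubly-bonded ring atom is sp² with one p-orbital electron; each =N– nitrogen is pyridine-type (lone pair in the sp² plane, one electron in the p orbital); the carbanion's lone pair occupies the p orbital), so the π system is cyclic and fully conjugated.
π-electron count: 5 × 2 = 10 from the double-bond units + 2 from the CH(-) atom = 12.

12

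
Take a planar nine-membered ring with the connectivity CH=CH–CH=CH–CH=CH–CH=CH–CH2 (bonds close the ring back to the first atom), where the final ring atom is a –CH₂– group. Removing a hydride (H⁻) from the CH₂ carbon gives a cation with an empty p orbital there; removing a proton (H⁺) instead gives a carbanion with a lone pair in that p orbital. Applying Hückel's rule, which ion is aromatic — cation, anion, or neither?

In both ions every ring atom is sp² and contributes a p orbital, so both rings are fully conjugated.
Cation: 4 × 2 + 0 = 8 π electrons → 4(2), antiaromatic.
Anion: 4 × 2 + 2 = 10 π electrons → 4(2)+2, aromatic.

The anion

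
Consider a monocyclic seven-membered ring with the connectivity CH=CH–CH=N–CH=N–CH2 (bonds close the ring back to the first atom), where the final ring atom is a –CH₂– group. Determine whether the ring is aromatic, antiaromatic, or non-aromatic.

At the CH2 position, the tetrahedral CH₂ carbon is sp³ and has no p orbital in the ring π system; the ring's p-orbital overlap is broken there.
Broken conjugation rules out both aromaticity and antiaromaticity.

Non-aromatic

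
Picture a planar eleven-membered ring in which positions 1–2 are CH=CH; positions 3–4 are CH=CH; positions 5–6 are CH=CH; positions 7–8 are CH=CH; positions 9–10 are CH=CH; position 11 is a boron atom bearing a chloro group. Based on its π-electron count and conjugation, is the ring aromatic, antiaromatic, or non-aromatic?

The p orbitals form a continuous loop: each doubly-bonded ring atom is sp² with one p-orbital electron; the boron has an empty p orbital. The ring is fully conjugated.
Tallying contributions gives 5 × 2 = 10 from the double-bond units + 0 from the B(chloro) atom = 10.
With 10 π electrons (n = 2), the Hückel 4n+2 condition holds.

Aromatic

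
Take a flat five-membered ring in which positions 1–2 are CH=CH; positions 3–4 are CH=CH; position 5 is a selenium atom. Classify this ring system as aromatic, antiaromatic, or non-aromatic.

Aromatic

The p orbitals form a continuous loop: each doubly-bonded ring atom is sp² with one p-orbital electron; the selenium donates one lone pair from its p orbital. The ring is fully conjugated.
π-electron count: 2 × 2 = 4 from the double-bond units + 2 from the Se atom = 6.
Since 6 = 4·1 + 2, the ring meets the 4n+2 criterion.
(This ring is selenophene.)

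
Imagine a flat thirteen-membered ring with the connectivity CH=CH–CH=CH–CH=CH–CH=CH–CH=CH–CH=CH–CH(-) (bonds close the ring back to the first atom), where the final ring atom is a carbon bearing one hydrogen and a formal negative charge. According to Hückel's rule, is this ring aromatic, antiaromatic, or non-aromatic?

The p orbitals form a continuous loop: the double-bond atoms are sp², each contributing one p electron; the carbanion's lone pair occupies the p orbital. The ring is fully conjugated.
Adding the contributions, 6 × 2 = 12 from the double-bond units + 2 from the CH(-) atom = 14.
Since 14 = 4·3 + 2, the ring meets the 4n+2 criterion.

Aromatic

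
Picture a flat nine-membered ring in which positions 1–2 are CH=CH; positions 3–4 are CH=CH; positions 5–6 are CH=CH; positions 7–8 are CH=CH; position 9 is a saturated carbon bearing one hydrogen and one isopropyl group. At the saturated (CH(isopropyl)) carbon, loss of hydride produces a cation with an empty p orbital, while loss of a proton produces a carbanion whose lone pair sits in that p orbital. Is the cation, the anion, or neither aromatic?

The anion

Once that carbon is sp², every ring atom has a p orbital and both ions are fully conjugated.
Cation: 4 × 2 + 0 = 8 π electrons → 4(2), antiaromatic.
Anion: 4 × 2 + 2 = 10 π electrons → 4(2)+2, aromatic.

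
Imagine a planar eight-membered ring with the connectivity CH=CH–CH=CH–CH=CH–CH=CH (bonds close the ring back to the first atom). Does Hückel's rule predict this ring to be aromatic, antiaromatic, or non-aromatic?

All ring atoms are sp² and supply a p orbital to the ring (each doubly-bonded ring atom is sp² with one p-orbital electron); the conjugation is uninterrupted.
Tallying contributions gives 4 × 2 = 8 from the 4 double-bond units.
8 = 4(2); a planar, fully conjugated 4n system is antiaromatic.
(The species described is cyclooctatetraene.)

Antiaromatic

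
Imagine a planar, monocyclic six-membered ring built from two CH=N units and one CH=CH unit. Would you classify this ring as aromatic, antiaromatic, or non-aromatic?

The p orbitals form a continuous loop: each doubly-bonded ring atom is sp² with one p-orbital electron; each sp² =N– keeps its lone pair in-plane and puts one electron into the π system. The ring is fully conjugated.
Tallying contributions gives 3 × 2 = 6 from the 3 double-bond units.
That gives a 4n+2 count (6, n = 1).

Aromatic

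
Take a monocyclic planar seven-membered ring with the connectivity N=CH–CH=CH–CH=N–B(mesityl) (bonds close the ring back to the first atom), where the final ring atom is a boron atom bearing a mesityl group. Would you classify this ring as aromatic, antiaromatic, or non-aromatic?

Every ring atom contributes a p orbital perpendicular to the ring (every atom in a ring double bond is sp² and brings one electron to the p orbital; the doubly-bonded nitrogens are pyridine-type — their lone pairs lie in the ring plane, leaving one electron in the p orbital; the boron has an empty p orbital), so the π system is cyclic and fully conjugated.
π-electron count: 3 × 2 = 6 from the double-bond units + 0 from the B(mesityl) atom = 6.
That gives a 4n+2 count (6, n = 1).

Aromatic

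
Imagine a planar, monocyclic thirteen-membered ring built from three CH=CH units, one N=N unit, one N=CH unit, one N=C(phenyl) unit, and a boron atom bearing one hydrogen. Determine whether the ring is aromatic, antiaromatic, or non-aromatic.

Every ring atom contributes a p orbital perpendicular to the ring (the double-bond atoms are sp², each contributing one p electron; each =N– nitrogen is pyridine-type (lone pair in the sp² plane, one electron in the p orbital); the boron has an empty p orbital), so the π system is cyclic and fully conjugated.
π-electron count: 6 × 2 = 12 from the double-bond units + 0 from the BH atom = 12.
A 4n π count (12, n = 3) in a planar conjugated ring means antiaromatic.

Antiaromatic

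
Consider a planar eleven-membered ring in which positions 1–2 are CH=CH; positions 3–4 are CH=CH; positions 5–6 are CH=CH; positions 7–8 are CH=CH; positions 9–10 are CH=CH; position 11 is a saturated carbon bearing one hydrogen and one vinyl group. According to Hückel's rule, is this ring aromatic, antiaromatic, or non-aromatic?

At the CH(vinyl) position, that saturated carbon is sp³ and has no p orbital in the ring π system; the ring's p-orbital overlap is broken there.
Without a continuous loop of overlapping p orbitals the Hückel electron count never comes into play.

Non-aromatic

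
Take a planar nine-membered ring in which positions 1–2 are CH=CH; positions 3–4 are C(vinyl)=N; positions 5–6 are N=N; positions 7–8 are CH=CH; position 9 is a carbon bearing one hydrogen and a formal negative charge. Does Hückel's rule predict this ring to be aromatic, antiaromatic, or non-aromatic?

Aromatic

Every ring atom contributes a p orbital perpendicular to the ring (the double-bond atoms are sp², each contributing one p electron; the doubly-bonded nitrogens are pyridine-type — their lone pairs lie in the ring plane, leaving one electron in the p orbital; the carbanion's lone pair occupies the p orbital), so the π system is cyclic and fully conjugated.
Tallying contributions gives 4 × 2 = 8 from the double-bond units + 2 from the CH(-) atom = 10.
With 10 π electrons (n = 2), the Hückel 4n+2 condition holds.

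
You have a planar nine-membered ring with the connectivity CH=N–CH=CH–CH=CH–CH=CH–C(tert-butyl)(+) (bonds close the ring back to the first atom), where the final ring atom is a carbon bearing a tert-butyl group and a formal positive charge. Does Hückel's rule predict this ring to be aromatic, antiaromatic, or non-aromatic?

Every ring atom contributes a p orbital perpendicular to the ring (each doubly-bonded ring atom is sp² with one p-orbital electron; each =N– nitrogen is pyridine-type (lone pair in the sp² plane, one electron in the p orbital); the carbocation has an empty p orbital), so the π system is cyclic and fully conjugated.
Adding the contributions, 4 × 2 = 8 from the double-bond units + 0 from the C(tert-butyl)(+) atom = 8.
A 4n π count (8, n = 2) in a planar conjugated ring means antiaromatic.

Antiaromatic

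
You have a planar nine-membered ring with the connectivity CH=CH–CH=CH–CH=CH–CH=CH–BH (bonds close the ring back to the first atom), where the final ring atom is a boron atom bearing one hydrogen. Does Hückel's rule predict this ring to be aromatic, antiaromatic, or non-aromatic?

The p orbitals form a continuous loop: every atom in a ring double bond is sp² and brings one electron to the p orbital; the boron has an empty p orbital. The ring is fully conjugated.
Adding the contributions, 4 × 2 = 8 from the double-bond units + 0 from the BH atom = 8.
With 8 = 4·2 π electrons, Hückel's rule classifies the planar ring as antiaromatic.

Antiaromatic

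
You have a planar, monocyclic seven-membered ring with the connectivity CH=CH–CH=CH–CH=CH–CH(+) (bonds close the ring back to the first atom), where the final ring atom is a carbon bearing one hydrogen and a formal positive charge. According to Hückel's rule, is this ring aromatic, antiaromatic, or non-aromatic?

Aromatic

Every ring atom contributes a p orbital perpendicular to the ring (each doubly-bonded ring atom is sp² with one p-orbital electron; the carbocation has an empty p orbital), so the π system is cyclic and fully conjugated.
Tallying contributions gives 3 × 2 = 6 from the double-bond units + 0 from the CH(+) atom = 6.
With 6 π electrons (n = 1), the Hückel 4n+2 condition holds.
This is the tropylium cation.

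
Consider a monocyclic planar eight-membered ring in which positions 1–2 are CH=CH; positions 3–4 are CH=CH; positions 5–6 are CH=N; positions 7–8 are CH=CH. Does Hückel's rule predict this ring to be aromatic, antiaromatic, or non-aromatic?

Antiaromatic

Every ring atom contributes a p orbital perpendicular to the ring (the double-bond atoms are sp², each contributing one p electron; each =N– nitrogen is pyridine-type (lone pair in the sp² plane, one electron in the p orbital)), so the π system is cyclic and fully conjugated.
Tallying contributions gives 4 × 2 = 8 from the 4 double-bond units.
A 4n π count (8, n = 2) in a planar conjugated ring means antiaromatic.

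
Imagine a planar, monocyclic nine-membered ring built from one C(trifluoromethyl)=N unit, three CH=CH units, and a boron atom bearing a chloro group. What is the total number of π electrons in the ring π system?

8

All ring atoms are sp² and supply a p orbital to the ring (the double-bond atoms are sp², each contributing one p electron; each sp² =N– keeps its lone pair in-plane and puts one electron into the π system; the boron has an empty p orbital); the conjugation is uninterrupted.
Tallying contributions gives 4 × 2 = 8 from the double-bond units + 0 from the B(chloro) atom = 8.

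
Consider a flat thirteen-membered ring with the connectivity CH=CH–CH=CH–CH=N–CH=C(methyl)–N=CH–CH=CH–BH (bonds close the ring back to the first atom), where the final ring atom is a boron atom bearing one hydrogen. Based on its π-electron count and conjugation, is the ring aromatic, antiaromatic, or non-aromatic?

Antiaromatic

The p orbitals form a continuous loop: every atom in a ring double bond is sp² and brings one electron to the p orbital; each sp² =N– keeps its lone pair in-plane and puts one electron into the π system; the boron has an empty p orbital. The ring is fully conjugated.
π-electron count: 6 × 2 = 12 from the double-bond units + 0 from the BH atom = 12.
A 4n π count (12, n = 3) in a planar conjugated ring means antiaromatic.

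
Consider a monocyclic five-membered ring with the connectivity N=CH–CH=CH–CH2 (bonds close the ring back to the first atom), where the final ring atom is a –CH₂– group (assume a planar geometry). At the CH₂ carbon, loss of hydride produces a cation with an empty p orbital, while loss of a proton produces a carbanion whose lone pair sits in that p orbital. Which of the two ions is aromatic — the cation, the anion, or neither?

In either ion the ring is fully conjugated: every atom, including the new sp² carbon, supplies a p orbital.
Cation: 2 × 2 + 0 = 4 π electrons → 4(1), antiaromatic.
Anion: 2 × 2 + 2 = 6 π electrons → 4(1)+2, aromatic.

The anion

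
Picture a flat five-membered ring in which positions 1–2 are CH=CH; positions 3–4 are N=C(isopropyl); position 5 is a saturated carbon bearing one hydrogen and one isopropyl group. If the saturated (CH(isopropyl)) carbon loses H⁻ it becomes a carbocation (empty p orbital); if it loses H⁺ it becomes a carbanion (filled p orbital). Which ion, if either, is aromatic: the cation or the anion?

In both ions every ring atom is sp² and contributes a p orbital, so both rings are fully conjugated.
Cation: 2 × 2 + 0 = 4 π electrons → 4(1), antiaromatic.
Anion: 2 × 2 + 2 = 6 π electrons → 4(1)+2, aromatic.

The anion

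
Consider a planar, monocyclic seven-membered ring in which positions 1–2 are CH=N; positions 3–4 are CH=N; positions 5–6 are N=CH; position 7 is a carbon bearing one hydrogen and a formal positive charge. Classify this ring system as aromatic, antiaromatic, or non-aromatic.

Check conjugation: the double-bond atoms are sp², each contributing one p electron; each =N– nitrogen is pyridine-type (lone pair in the sp² plane, one electron in the p orbital); the carbocation has an empty p orbital — every position has a p orbital, so the cyclic π system is continuous.
π-electron count: 3 × 2 = 6 from the double-bond units + 0 from the CH(+) atom = 6.
With 6 π electrons (n = 1), the Hückel 4n+2 condition holds.

Aromatic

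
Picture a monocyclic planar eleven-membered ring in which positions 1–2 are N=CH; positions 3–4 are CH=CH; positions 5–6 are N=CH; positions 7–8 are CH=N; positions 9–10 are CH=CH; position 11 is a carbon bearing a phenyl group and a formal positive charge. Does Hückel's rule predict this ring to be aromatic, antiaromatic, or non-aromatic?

All ring atoms are sp² and supply a p orbital to the ring (each doubly-bonded ring atom is sp² with one p-orbital electron; each =N– nitrogen is pyridine-type (lone pair in the sp² plane, one electron in the p orbital); the carbocation has an empty p orbital); the conjugation is uninterrupted.
Tallying contributions gives 5 × 2 = 10 from the double-bond units + 0 from the C(phenyl)(+) atom = 10.
Since 10 = 4·2 + 2, the ring meets the 4n+2 criterion.

Aromatic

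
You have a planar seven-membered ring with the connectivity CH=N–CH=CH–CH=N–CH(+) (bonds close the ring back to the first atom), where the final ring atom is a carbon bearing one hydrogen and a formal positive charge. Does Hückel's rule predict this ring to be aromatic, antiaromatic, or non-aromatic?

Aromatic

Every ring atom contributes a p orbital perpendicular to the ring (every atom in a ring double bond is sp² and brings one electron to the p orbital; each =N– nitrogen is pyridine-type (lone pair in the sp² plane, one electron in the p orbital); the carbocation has an empty p orbital), so the π system is cyclic and fully conjugated.
Tallying contributions gives 3 × 2 = 6 from the double-bond units + 0 from the CH(+) atom = 6.
6 = 4(1) + 2, which satisfies Hückel's 4n+2 rule.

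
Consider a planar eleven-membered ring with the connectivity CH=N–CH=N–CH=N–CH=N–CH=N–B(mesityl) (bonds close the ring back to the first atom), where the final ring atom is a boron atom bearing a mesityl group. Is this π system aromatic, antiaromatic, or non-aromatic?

Every ring atom contributes a p orbital perpendicular to the ring (each doubly-bonded ring atom is sp² with one p-orbital electron; the doubly-bonded nitrogens are pyridine-type — their lone pairs lie in the ring plane, leaving one electron in the p orbital; the boron has an empty p orbital), so the π system is cyclic and fully conjugated.
Adding the contributions, 5 × 2 = 10 from the double-bond units + 0 from the B(mesityl) atom = 10.
10 = 4(2) + 2, which satisfies Hückel's 4n+2 rule.

Aromatic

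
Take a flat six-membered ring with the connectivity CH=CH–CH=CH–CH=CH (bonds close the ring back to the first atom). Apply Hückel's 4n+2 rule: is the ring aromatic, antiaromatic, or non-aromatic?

Check conjugation: each doubly-bonded ring atom is sp² with one p-orbital electron — every position has a p orbital, so the cyclic π system is continuous.
Adding the contributions, 3 × 2 = 6 from the 3 double-bond units.
6 = 4(1) + 2, which satisfies Hückel's 4n+2 rule.

Aromatic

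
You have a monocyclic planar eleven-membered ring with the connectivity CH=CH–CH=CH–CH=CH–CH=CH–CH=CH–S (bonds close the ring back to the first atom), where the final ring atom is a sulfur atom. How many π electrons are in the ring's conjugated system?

12

Check conjugation: each doubly-bonded ring atom is sp² with one p-orbital electron; the sulfur donates one lone pair from its p orbital — every position has a p orbital, so the cyclic π system is continuous.
Counting π electrons: 5 × 2 = 10 from the double-bond units + 2 from the S atom = 12.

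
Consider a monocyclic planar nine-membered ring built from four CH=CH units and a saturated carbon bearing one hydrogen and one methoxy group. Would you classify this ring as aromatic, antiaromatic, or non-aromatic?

At the CH(methoxy) position, that saturated carbon is sp³ and has no p orbital in the ring π system; the ring's p-orbital overlap is broken there.
Without a continuous loop of overlapping p orbitals the Hückel electron count never comes into play.

Non-aromatic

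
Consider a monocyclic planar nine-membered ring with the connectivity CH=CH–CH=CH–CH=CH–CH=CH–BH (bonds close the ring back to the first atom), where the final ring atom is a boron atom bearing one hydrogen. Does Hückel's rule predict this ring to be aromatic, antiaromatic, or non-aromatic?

Antiaromatic

Check conjugation: the double-bond atoms are sp², each contributing one p electron; the boron has an empty p orbital — every position has a p orbital, so the cyclic π system is continuous.
Counting π electrons: 4 × 2 = 8 from the double-bond units + 0 from the BH atom = 8.
8 is a 4n count (n = 2), so the planar conjugated ring is antiaromatic.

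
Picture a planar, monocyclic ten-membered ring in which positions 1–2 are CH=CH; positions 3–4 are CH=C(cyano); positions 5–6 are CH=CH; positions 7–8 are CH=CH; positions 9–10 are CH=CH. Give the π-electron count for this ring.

The p orbitals form a continuous loop: the double-bond atoms are sp², each contributing one p electron. The ring is fully conjugated.
Tallying contributions gives 5 × 2 = 10 from the 5 double-bond units.

10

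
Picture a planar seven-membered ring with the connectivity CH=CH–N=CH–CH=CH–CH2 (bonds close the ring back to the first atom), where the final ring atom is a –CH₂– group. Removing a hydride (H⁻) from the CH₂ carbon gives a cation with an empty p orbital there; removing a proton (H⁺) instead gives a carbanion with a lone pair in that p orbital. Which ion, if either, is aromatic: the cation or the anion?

In both ions every ring atom is sp² and contributes a p orbital, so both rings are fully conjugated.
Cation: 3 × 2 + 0 = 6 π electrons → 4(1)+2, aromatic.
Anion: 3 × 2 + 2 = 8 π electrons → 4(2), antiaromatic.

The cation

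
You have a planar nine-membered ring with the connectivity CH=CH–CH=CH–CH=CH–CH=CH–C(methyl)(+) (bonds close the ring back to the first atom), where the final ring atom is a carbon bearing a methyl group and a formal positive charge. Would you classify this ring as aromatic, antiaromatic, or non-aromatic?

The p orbitals form a continuous loop: the double-bond atoms are sp², each contributing one p electron; the carbocation has an empty p orbital. The ring is fully conjugated.
π-electron count: 4 × 2 = 8 from the double-bond units + 0 from the C(methyl)(+) atom = 8.
A 4n π count (8, n = 2) in a planar conjugated ring means antiaromatic.

Antiaromatic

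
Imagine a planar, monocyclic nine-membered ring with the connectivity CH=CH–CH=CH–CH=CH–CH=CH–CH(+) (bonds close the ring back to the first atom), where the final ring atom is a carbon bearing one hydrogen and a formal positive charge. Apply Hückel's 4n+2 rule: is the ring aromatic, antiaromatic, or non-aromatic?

The p orbitals form a continuous loop: every atom in a ring double bond is sp² and brings one electron to the p orbital; the carbocation has an empty p orbital. The ring is fully conjugated.
Counting π electrons: 4 × 2 = 8 from the double-bond units + 0 from the CH(+) atom = 8.
A 4n π count (8, n = 2) in a planar conjugated ring means antiaromatic.

Antiaromatic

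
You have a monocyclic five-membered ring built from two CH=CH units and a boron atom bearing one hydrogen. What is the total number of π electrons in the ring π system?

4

Check conjugation: the double-bond atoms are sp², each contributing one p electron; the boron has an empty p orbital — every position has a p orbital, so the cyclic π system is continuous.
Tallying contributions gives 2 × 2 = 4 from the double-bond units + 0 from the BH atom = 4.
(This ring is borole.)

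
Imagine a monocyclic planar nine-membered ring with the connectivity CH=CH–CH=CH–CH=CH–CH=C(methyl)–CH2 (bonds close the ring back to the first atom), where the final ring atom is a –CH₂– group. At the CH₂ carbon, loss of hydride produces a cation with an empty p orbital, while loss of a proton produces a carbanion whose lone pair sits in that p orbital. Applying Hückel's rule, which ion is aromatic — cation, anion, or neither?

In either ion the ring is fully conjugated: every atom, including the new sp² carbon, supplies a p orbital.
Cation: 4 × 2 + 0 = 8 π electrons → 4(2), antiaromatic.
Anion: 4 × 2 + 2 = 10 π electrons → 4(2)+2, aromatic.

The anion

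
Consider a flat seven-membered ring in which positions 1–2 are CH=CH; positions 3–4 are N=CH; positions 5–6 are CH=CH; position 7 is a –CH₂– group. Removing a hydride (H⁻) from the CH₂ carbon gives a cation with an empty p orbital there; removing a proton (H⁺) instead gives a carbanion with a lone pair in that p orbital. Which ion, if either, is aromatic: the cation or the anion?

The cation

Both ions have a continuous loop of p orbitals — each ring atom is sp².
Cation: 3 × 2 + 0 = 6 π electrons → 4(1)+2, aromatic.
Anion: 3 × 2 + 2 = 8 π electrons → 4(2), antiaromatic.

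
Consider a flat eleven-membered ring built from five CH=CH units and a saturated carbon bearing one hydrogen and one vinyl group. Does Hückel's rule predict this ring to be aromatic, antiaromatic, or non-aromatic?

At the CH(vinyl) position, that saturated carbon is sp³ and has no p orbital in the ring π system; the ring's p-orbital overlap is broken there.
A ring that is not fully conjugated cannot be aromatic or antiaromatic regardless of its π-electron count.

Non-aromatic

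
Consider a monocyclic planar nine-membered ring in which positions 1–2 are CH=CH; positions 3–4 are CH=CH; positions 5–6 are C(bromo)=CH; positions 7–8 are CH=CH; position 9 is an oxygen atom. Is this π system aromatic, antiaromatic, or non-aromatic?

Aromatic

Every ring atom contributes a p orbital perpendicular to the ring (each doubly-bonded ring atom is sp² with one p-orbital electron; the oxygen donates one lone pair from its p orbital), so the π system is cyclic and fully conjugated.
Adding the contributions, 4 × 2 = 8 from the double-bond units + 2 from the O atom = 10.
With 10 π electrons (n = 2), the Hückel 4n+2 condition holds.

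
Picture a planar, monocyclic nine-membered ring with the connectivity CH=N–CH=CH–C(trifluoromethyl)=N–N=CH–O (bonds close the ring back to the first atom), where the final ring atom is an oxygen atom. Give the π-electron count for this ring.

All ring atoms are sp² and supply a p orbital to the ring (the double-bond atoms are sp², each contributing one p electron; each =N– nitrogen is pyridine-type (lone pair in the sp² plane, one electron in the p orbital); the oxygen donates one lone pair from its p orbital); the conjugation is uninterrupted.
Tallying contributions gives 4 × 2 = 8 from the double-bond units + 2 from the O atom = 10.

10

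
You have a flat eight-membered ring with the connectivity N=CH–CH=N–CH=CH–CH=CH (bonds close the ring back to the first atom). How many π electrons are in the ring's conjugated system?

8

All ring atoms are sp² and supply a p orbital to the ring (the double-bond atoms are sp², each contributing one p electron; the doubly-bonded nitrogens are pyridine-type — their lone pairs lie in the ring plane, leaving one electron in the p orbital); the conjugation is uninterrupted.
Adding the contributions, 4 × 2 = 8 from the 4 double-bond units.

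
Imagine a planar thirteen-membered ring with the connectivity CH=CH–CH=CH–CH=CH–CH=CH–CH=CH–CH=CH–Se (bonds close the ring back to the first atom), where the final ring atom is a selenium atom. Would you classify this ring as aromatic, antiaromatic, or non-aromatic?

Aromatic

Check conjugation: the double-bond atoms are sp², each contributing one p electron; the selenium donates one lone pair from its p orbital — every position has a p orbital, so the cyclic π system is continuous.
Tallying contributions gives 6 × 2 = 12 from the double-bond units + 2 from the Se atom = 14.
That gives a 4n+2 count (14, n = 3).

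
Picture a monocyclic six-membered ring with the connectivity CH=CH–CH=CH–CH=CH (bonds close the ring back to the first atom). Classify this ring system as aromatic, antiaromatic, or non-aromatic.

All ring atoms are sp² and supply a p orbital to the ring (each doubly-bonded ring atom is sp² with one p-orbital electron); the conjugation is uninterrupted.
Tallying contributions gives 3 × 2 = 6 from the 3 double-bond units.
With 6 π electrons (n = 1), the Hückel 4n+2 condition holds.
(The species described is benzene.)

Aromatic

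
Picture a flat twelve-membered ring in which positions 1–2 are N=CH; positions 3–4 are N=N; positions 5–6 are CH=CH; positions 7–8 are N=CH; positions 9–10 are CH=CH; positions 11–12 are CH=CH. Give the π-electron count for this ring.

12

Every ring atom contributes a p orbital perpendicular to the ring (the double-bond atoms are sp², each contributing one p electron; each =N– nitrogen is pyridine-type (lone pair in the sp² plane, one electron in the p orbital)), so the π system is cyclic and fully conjugated.
π-electron count: 6 × 2 = 12 from the 6 double-bond units.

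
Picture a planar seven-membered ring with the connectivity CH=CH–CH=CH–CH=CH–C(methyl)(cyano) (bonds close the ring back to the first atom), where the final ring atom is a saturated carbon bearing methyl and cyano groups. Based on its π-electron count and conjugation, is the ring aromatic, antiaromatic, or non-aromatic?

Non-aromatic

The C(methyl)(cyano) carbon is saturated: that saturated carbon is sp³ and has no p orbital in the ring π system. Conjugation is not continuous around the ring.
Broken conjugation rules out both aromaticity and antiaromaticity.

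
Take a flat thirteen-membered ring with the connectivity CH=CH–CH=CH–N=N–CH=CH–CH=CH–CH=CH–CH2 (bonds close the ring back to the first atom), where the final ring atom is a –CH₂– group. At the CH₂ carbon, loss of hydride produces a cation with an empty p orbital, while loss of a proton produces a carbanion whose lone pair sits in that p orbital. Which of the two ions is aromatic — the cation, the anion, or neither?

Once that carbon is sp², every ring atom has a p orbital and both ions are fully conjugated.
Cation: 6 × 2 + 0 = 12 π electrons → 4(3), antiaromatic.
Anion: 6 × 2 + 2 = 14 π electrons → 4(3)+2, aromatic.

The anion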